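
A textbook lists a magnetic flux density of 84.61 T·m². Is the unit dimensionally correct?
No

magnetic flux density has SI base units: kg / (A * s^2)
T·m² does NOT reduce to kg / (A * s^2); a valid unit for magnetic flux density would be e.g. T.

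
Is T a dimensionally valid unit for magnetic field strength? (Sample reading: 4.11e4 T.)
No

magnetic field strength has SI base units: A / m
T does NOT reduce to A / m; a valid unit for magnetic field strength would be e.g. A/m.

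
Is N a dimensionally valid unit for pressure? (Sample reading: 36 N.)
No

pressure has SI base units: kg / (m * s^2)
N does NOT reduce to kg / (m * s^2); a valid unit for pressure would be e.g. Pa.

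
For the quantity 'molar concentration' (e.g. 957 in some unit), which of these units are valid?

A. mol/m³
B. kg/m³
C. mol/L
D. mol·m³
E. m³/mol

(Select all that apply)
A, C

molar concentration has SI base units: mol / m^3

Checking each option against mol / m^3:
  A. mol/m³: ✓ matches
  B. kg/m³: ✗ does not match
  C. mol/L: ✓ matches
  D. mol·m³: ✗ does not match
  E. m³/mol: ✗ does not match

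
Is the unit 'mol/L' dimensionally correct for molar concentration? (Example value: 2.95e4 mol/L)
Yes

molar concentration has SI base units: mol / m^3
mol/L reduces to the same SI base units, so it is a valid unit for molar concentration.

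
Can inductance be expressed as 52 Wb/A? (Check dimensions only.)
Yes

inductance has SI base units: kg * m^2 / (A^2 * s^2)
Wb/A reduces to the same SI base units, so it is a valid unit for inductance.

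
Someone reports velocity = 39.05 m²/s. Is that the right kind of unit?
No

velocity has SI base units: m / s
m²/s does NOT reduce to m / s; a valid unit for velocity would be e.g. m/s.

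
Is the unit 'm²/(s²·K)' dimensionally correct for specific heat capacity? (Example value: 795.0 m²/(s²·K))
Yes

specific heat capacity has SI base units: m^2 / (s^2 * K)
m²/(s²·K) reduces to the same SI base units, so it is a valid unit for specific heat capacity.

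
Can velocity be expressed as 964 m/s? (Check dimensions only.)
Yes

velocity has SI base units: m / s
m/s reduces to the same SI base units, so it is a valid unit for velocity.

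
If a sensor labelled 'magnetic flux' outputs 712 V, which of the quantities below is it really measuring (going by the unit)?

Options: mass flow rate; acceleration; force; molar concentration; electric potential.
electric potential

magnetic flux should have units dimensionally equivalent to kg * m^2 / (A * s^2) (e.g. Wb).
The given unit 'V' reduces to kg * m^2 / (A * s^3). Of the listed options, that is the dimensionality of electric potential.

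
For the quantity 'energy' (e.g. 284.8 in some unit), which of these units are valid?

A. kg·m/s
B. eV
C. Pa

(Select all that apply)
B

energy has SI base units: kg * m^2 / s^2

Checking each option against kg * m^2 / s^2:
  A. kg·m/s: ✗ does not match
  B. eV: ✓ matches
  C. Pa: ✗ does not match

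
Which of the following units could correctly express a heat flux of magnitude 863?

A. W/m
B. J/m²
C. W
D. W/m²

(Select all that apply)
D

heat flux has SI base units: kg / s^3

Checking each option against kg / s^3:
  A. W/m: ✗ does not match
  B. J/m²: ✗ does not match
  C. W: ✗ does not match
  D. W/m²: ✓ matches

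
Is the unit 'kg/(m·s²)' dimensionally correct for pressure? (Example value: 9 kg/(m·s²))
Yes

pressure has SI base units: kg / (m * s^2)
kg/(m·s²) reduces to the same SI base units, so it is a valid unit for pressure.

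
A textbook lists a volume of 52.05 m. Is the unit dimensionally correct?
No

volume has SI base units: m^3
m does NOT reduce to m^3; a valid unit for volume would be e.g. m³.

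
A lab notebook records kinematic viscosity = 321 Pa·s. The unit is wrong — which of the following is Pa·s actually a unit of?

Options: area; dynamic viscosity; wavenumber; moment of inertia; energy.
dynamic viscosity

kinematic viscosity should have units dimensionally equivalent to m^2 / s (e.g. m²/s).
The given unit 'Pa·s' reduces to kg / (m * s). Of the listed options, that is the dimensionality of dynamic viscosity.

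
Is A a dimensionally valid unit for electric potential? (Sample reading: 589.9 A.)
No

electric potential has SI base units: kg * m^2 / (A * s^3)
A does NOT reduce to kg * m^2 / (A * s^3); a valid unit for electric potential would be e.g. V.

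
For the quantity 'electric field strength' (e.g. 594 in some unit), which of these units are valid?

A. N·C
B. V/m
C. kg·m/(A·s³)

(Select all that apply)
B, C

electric field strength has SI base units: kg * m / (A * s^3)

Checking each option against kg * m / (A * s^3):
  A. N·C: ✗ does not match
  B. V/m: ✓ matches
  C. kg·m/(A·s³): ✓ matches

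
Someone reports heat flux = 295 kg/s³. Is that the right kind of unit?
Yes

heat flux has SI base units: kg / s^3
kg/s³ reduces to the same SI base units, so it is a valid unit for heat flux.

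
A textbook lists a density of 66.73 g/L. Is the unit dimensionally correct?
Yes

density has SI base units: kg / m^3
g/L reduces to the same SI base units, so it is a valid unit for density.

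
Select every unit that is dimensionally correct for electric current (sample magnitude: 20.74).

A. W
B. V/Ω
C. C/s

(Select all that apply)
B, C

electric current has SI base units: A

Checking each option against A:
  A. W: ✗ does not match
  B. V/Ω: ✓ matches
  C. C/s: ✓ matches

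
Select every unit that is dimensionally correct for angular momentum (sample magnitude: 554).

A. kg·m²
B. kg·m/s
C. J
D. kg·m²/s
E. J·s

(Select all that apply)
D, E

angular momentum has SI base units: kg * m^2 / s

Checking each option against kg * m^2 / s:
  A. kg·m²: ✗ does not match
  B. kg·m/s: ✗ does not match
  C. J: ✗ does not match
  D. kg·m²/s: ✓ matches
  E. J·s: ✓ matches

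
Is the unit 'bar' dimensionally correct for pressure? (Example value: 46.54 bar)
Yes

pressure has SI base units: kg / (m * s^2)
bar reduces to the same SI base units, so it is a valid unit for pressure.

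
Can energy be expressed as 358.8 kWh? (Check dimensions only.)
Yes

energy has SI base units: kg * m^2 / s^2
kWh reduces to the same SI base units, so it is a valid unit for energy.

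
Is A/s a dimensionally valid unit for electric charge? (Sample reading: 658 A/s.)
No

electric charge has SI base units: A * s
A/s does NOT reduce to A * s; a valid unit for electric charge would be e.g. C.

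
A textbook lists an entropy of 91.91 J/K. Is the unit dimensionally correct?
Yes

entropy has SI base units: kg * m^2 / (s^2 * K)
J/K reduces to the same SI base units, so it is a valid unit for entropy.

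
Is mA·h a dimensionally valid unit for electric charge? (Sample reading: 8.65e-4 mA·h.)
Yes

electric charge has SI base units: A * s
mA·h reduces to the same SI base units, so it is a valid unit for electric charge.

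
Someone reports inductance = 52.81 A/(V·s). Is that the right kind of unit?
No

inductance has SI base units: kg * m^2 / (A^2 * s^2)
A/(V·s) does NOT reduce to kg * m^2 / (A^2 * s^2); a valid unit for inductance would be e.g. H.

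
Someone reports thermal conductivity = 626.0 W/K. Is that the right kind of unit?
No

thermal conductivity has SI base units: kg * m / (s^3 * K)
W/K does NOT reduce to kg * m / (s^3 * K); a valid unit for thermal conductivity would be e.g. W/(m·K).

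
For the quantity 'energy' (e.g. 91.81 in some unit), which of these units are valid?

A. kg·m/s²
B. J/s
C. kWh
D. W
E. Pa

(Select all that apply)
C

energy has SI base units: kg * m^2 / s^2

Checking each option against kg * m^2 / s^2:
  A. kg·m/s²: ✗ does not match
  B. J/s: ✗ does not match
  C. kWh: ✓ matches
  D. W: ✗ does not match
  E. Pa: ✗ does not match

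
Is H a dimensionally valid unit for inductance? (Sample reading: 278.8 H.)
Yes

inductance has SI base units: kg * m^2 / (A^2 * s^2)
H reduces to the same SI base units, so it is a valid unit for inductance.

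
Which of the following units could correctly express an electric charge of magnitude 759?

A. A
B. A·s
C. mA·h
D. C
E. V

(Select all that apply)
B, C, D

electric charge has SI base units: A * s

Checking each option against A * s:
  A. A: ✗ does not match
  B. A·s: ✓ matches
  C. mA·h: ✓ matches
  D. C: ✓ matches
  E. V: ✗ does not match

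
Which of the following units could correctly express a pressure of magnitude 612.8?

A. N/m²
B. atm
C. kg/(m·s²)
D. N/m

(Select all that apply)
A, B, C

pressure has SI base units: kg / (m * s^2)

Checking each option against kg / (m * s^2):
  A. N/m²: ✓ matches
  B. atm: ✓ matches
  C. kg/(m·s²): ✓ matches
  D. N/m: ✗ does not match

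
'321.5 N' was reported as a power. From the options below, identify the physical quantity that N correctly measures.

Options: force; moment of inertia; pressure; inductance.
force

power should have units dimensionally equivalent to kg * m^2 / s^3 (e.g. W).
The given unit 'N' reduces to kg * m / s^2. Of the listed options, that is the dimensionality of force.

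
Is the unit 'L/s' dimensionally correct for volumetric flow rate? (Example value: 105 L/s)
Yes

volumetric flow rate has SI base units: m^3 / s
L/s reduces to the same SI base units, so it is a valid unit for volumetric flow rate.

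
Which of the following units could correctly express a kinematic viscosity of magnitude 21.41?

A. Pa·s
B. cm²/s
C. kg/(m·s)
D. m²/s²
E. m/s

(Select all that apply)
B

kinematic viscosity has SI base units: m^2 / s

Checking each option against m^2 / s:
  A. Pa·s: ✗ does not match
  B. cm²/s: ✓ matches
  C. kg/(m·s): ✗ does not match
  D. m²/s²: ✗ does not match
  E. m/s: ✗ does not match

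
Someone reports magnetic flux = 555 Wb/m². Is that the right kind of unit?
No

magnetic flux has SI base units: kg * m^2 / (A * s^2)
Wb/m² does NOT reduce to kg * m^2 / (A * s^2); a valid unit for magnetic flux would be e.g. Wb.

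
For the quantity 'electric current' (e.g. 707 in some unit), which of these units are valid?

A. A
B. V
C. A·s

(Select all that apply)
A

electric current has SI base units: A

Checking each option against A:
  A. A: ✓ matches
  B. V: ✗ does not match
  C. A·s: ✗ does not match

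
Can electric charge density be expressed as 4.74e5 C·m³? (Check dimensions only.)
No

electric charge density has SI base units: A * s / m^3
C·m³ does NOT reduce to A * s / m^3; a valid unit for electric charge density would be e.g. C/m³.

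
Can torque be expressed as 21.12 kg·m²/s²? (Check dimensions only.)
Yes

torque has SI base units: kg * m^2 / s^2
kg·m²/s² reduces to the same SI base units, so it is a valid unit for torque.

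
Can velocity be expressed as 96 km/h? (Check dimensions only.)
Yes

velocity has SI base units: m / s
km/h reduces to the same SI base units, so it is a valid unit for velocity.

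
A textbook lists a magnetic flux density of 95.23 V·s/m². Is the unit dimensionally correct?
Yes

magnetic flux density has SI base units: kg / (A * s^2)
V·s/m² reduces to the same SI base units, so it is a valid unit for magnetic flux density.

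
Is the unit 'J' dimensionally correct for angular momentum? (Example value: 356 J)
No

angular momentum has SI base units: kg * m^2 / s
J does NOT reduce to kg * m^2 / s; a valid unit for angular momentum would be e.g. kg·m²/s.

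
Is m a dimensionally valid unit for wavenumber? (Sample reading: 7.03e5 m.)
No

wavenumber has SI base units: 1 / m
m does NOT reduce to 1 / m; a valid unit for wavenumber would be e.g. 1/m.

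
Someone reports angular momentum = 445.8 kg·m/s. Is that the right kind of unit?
No

angular momentum has SI base units: kg * m^2 / s
kg·m/s does NOT reduce to kg * m^2 / s; a valid unit for angular momentum would be e.g. kg·m²/s.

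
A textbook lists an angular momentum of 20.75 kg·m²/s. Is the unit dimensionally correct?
Yes

angular momentum has SI base units: kg * m^2 / s
kg·m²/s reduces to the same SI base units, so it is a valid unit for angular momentum.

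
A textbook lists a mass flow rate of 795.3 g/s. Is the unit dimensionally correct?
Yes

mass flow rate has SI base units: kg / s
g/s reduces to the same SI base units, so it is a valid unit for mass flow rate.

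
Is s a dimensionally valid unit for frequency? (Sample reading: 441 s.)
No

frequency has SI base units: 1 / s
s does NOT reduce to 1 / s; a valid unit for frequency would be e.g. Hz.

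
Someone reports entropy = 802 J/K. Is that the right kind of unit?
Yes

entropy has SI base units: kg * m^2 / (s^2 * K)
J/K reduces to the same SI base units, so it is a valid unit for entropy.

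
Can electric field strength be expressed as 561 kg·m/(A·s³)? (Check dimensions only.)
Yes

electric field strength has SI base units: kg * m / (A * s^3)
kg·m/(A·s³) reduces to the same SI base units, so it is a valid unit for electric field strength.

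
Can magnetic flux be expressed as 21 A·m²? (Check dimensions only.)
No

magnetic flux has SI base units: kg * m^2 / (A * s^2)
A·m² does NOT reduce to kg * m^2 / (A * s^2); a valid unit for magnetic flux would be e.g. Wb.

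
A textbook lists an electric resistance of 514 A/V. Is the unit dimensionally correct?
No

electric resistance has SI base units: kg * m^2 / (A^2 * s^3)
A/V does NOT reduce to kg * m^2 / (A^2 * s^3); a valid unit for electric resistance would be e.g. Ω.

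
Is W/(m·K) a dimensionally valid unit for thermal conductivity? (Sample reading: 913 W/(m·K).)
Yes

thermal conductivity has SI base units: kg * m / (s^3 * K)
W/(m·K) reduces to the same SI base units, so it is a valid unit for thermal conductivity.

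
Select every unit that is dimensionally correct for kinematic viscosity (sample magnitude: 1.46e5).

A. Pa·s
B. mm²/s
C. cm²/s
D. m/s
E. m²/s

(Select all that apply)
B, C, E

kinematic viscosity has SI base units: m^2 / s

Checking each option against m^2 / s:
  A. Pa·s: ✗ does not match
  B. mm²/s: ✓ matches
  C. cm²/s: ✓ matches
  D. m/s: ✗ does not match
  E. m²/s: ✓ matches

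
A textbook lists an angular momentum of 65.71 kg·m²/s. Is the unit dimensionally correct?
Yes

angular momentum has SI base units: kg * m^2 / s
kg·m²/s reduces to the same SI base units, so it is a valid unit for angular momentum.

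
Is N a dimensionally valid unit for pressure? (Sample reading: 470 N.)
No

pressure has SI base units: kg / (m * s^2)
N does NOT reduce to kg / (m * s^2); a valid unit for pressure would be e.g. Pa.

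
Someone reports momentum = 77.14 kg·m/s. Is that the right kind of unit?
Yes

momentum has SI base units: kg * m / s
kg·m/s reduces to the same SI base units, so it is a valid unit for momentum.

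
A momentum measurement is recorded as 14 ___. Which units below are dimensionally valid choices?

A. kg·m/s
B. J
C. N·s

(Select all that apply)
A, C

momentum has SI base units: kg * m / s

Checking each option against kg * m / s:
  A. kg·m/s: ✓ matches
  B. J: ✗ does not match
  C. N·s: ✓ matches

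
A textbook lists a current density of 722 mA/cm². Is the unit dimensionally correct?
Yes

current density has SI base units: A / m^2
mA/cm² reduces to the same SI base units, so it is a valid unit for current density.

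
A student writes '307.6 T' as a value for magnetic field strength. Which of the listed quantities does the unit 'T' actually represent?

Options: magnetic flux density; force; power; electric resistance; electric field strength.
magnetic flux density

magnetic field strength should have units dimensionally equivalent to A / m (e.g. A/m).
The given unit 'T' reduces to kg / (A * s^2). Of the listed options, that is the dimensionality of magnetic flux density.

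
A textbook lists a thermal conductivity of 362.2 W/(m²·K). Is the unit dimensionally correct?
No

thermal conductivity has SI base units: kg * m / (s^3 * K)
W/(m²·K) does NOT reduce to kg * m / (s^3 * K); a valid unit for thermal conductivity would be e.g. W/(m·K).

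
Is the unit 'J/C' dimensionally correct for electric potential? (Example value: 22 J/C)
Yes

electric potential has SI base units: kg * m^2 / (A * s^3)
J/C reduces to the same SI base units, so it is a valid unit for electric potential.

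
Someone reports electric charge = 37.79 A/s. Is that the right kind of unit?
No

electric charge has SI base units: A * s
A/s does NOT reduce to A * s; a valid unit for electric charge would be e.g. C.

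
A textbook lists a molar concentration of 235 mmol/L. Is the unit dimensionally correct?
Yes

molar concentration has SI base units: mol / m^3
mmol/L reduces to the same SI base units, so it is a valid unit for molar concentration.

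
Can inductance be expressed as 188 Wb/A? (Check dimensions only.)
Yes

inductance has SI base units: kg * m^2 / (A^2 * s^2)
Wb/A reduces to the same SI base units, so it is a valid unit for inductance.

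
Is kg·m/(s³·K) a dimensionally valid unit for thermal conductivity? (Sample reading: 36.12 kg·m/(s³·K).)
Yes

thermal conductivity has SI base units: kg * m / (s^3 * K)
kg·m/(s³·K) reduces to the same SI base units, so it is a valid unit for thermal conductivity.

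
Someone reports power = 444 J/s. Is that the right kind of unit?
Yes

power has SI base units: kg * m^2 / s^3
J/s reduces to the same SI base units, so it is a valid unit for power.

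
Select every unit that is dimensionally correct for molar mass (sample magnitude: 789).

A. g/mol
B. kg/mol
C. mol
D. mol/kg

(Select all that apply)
A, B

molar mass has SI base units: kg / mol

Checking each option against kg / mol:
  A. g/mol: ✓ matches
  B. kg/mol: ✓ matches
  C. mol: ✗ does not match
  D. mol/kg: ✗ does not match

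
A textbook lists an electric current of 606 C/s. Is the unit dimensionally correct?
Yes

electric current has SI base units: A
C/s reduces to the same SI base units, so it is a valid unit for electric current.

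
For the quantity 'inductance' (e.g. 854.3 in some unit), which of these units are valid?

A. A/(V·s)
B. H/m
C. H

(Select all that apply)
C

inductance has SI base units: kg * m^2 / (A^2 * s^2)

Checking each option against kg * m^2 / (A^2 * s^2):
  A. A/(V·s): ✗ does not match
  B. H/m: ✗ does not match
  C. H: ✓ matches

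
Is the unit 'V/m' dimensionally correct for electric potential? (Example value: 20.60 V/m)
No

electric potential has SI base units: kg * m^2 / (A * s^3)
V/m does NOT reduce to kg * m^2 / (A * s^3); a valid unit for electric potential would be e.g. V.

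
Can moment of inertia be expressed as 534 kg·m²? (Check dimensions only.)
Yes

moment of inertia has SI base units: kg * m^2
kg·m² reduces to the same SI base units, so it is a valid unit for moment of inertia.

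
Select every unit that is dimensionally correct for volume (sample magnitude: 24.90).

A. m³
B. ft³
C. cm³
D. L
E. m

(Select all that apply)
A, B, C, D

volume has SI base units: m^3

Checking each option against m^3:
  A. m³: ✓ matches
  B. ft³: ✓ matches
  C. cm³: ✓ matches
  D. L: ✓ matches
  E. m: ✗ does not match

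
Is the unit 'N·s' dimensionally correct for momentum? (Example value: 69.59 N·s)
Yes

momentum has SI base units: kg * m / s
N·s reduces to the same SI base units, so it is a valid unit for momentum.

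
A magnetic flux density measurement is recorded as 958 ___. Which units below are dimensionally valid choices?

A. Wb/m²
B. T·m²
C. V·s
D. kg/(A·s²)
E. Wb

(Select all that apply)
A, D

magnetic flux density has SI base units: kg / (A * s^2)

Checking each option against kg / (A * s^2):
  A. Wb/m²: ✓ matches
  B. T·m²: ✗ does not match
  C. V·s: ✗ does not match
  D. kg/(A·s²): ✓ matches
  E. Wb: ✗ does not match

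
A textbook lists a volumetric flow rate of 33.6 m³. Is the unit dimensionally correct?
No

volumetric flow rate has SI base units: m^3 / s
m³ does NOT reduce to m^3 / s; a valid unit for volumetric flow rate would be e.g. m³/s.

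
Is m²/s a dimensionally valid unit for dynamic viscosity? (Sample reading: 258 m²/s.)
No

dynamic viscosity has SI base units: kg / (m * s)
m²/s does NOT reduce to kg / (m * s); a valid unit for dynamic viscosity would be e.g. Pa·s.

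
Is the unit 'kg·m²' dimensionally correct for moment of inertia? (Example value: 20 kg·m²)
Yes

moment of inertia has SI base units: kg * m^2
kg·m² reduces to the same SI base units, so it is a valid unit for moment of inertia.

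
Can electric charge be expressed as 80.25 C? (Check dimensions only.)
Yes

electric charge has SI base units: A * s
C reduces to the same SI base units, so it is a valid unit for electric charge.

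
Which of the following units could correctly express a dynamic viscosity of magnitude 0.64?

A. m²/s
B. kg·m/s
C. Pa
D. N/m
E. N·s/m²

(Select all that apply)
E

dynamic viscosity has SI base units: kg / (m * s)

Checking each option against kg / (m * s):
  A. m²/s: ✗ does not match
  B. kg·m/s: ✗ does not match
  C. Pa: ✗ does not match
  D. N/m: ✗ does not match
  E. N·s/m²: ✓ matches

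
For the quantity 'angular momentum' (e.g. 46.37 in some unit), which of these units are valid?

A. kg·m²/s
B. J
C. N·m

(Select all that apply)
A

angular momentum has SI base units: kg * m^2 / s

Checking each option against kg * m^2 / s:
  A. kg·m²/s: ✓ matches
  B. J: ✗ does not match
  C. N·m: ✗ does not match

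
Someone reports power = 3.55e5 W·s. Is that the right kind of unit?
No

power has SI base units: kg * m^2 / s^3
W·s does NOT reduce to kg * m^2 / s^3; a valid unit for power would be e.g. W.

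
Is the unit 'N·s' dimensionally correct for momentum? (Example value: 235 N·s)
Yes

momentum has SI base units: kg * m / s
N·s reduces to the same SI base units, so it is a valid unit for momentum.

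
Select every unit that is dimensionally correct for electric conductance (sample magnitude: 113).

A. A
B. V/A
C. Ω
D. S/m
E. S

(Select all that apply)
E

electric conductance has SI base units: A^2 * s^3 / (kg * m^2)

Checking each option against A^2 * s^3 / (kg * m^2):
  A. A: ✗ does not match
  B. V/A: ✗ does not match
  C. Ω: ✗ does not match
  D. S/m: ✗ does not match
  E. S: ✓ matches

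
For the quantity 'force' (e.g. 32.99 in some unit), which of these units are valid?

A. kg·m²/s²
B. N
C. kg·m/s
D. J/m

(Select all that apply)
B, D

force has SI base units: kg * m / s^2

Checking each option against kg * m / s^2:
  A. kg·m²/s²: ✗ does not match
  B. N: ✓ matches
  C. kg·m/s: ✗ does not match
  D. J/m: ✓ matches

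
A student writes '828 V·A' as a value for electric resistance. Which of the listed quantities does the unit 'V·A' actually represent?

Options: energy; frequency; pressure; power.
power

electric resistance should have units dimensionally equivalent to kg * m^2 / (A^2 * s^3) (e.g. Ω).
The given unit 'V·A' reduces to kg * m^2 / s^3. Of the listed options, that is the dimensionality of power.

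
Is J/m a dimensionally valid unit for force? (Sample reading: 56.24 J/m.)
Yes

force has SI base units: kg * m / s^2
J/m reduces to the same SI base units, so it is a valid unit for force.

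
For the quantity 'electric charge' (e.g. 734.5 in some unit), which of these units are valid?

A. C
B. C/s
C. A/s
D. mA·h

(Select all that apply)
A, D

electric charge has SI base units: A * s

Checking each option against A * s:
  A. C: ✓ matches
  B. C/s: ✗ does not match
  C. A/s: ✗ does not match
  D. mA·h: ✓ matches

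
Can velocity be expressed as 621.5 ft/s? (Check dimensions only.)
Yes

velocity has SI base units: m / s
ft/s reduces to the same SI base units, so it is a valid unit for velocity.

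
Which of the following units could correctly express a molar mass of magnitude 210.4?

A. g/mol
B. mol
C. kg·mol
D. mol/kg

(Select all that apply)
A

molar mass has SI base units: kg / mol

Checking each option against kg / mol:
  A. g/mol: ✓ matches
  B. mol: ✗ does not match
  C. kg·mol: ✗ does not match
  D. mol/kg: ✗ does not match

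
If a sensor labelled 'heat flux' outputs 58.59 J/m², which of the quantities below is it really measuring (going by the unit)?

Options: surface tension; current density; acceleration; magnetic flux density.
surface tension

heat flux should have units dimensionally equivalent to kg / s^3 (e.g. W/m²).
The given unit 'J/m²' reduces to kg / s^2. Of the listed options, that is the dimensionality of surface tension.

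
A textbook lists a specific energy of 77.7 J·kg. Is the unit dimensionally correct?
No

specific energy has SI base units: m^2 / s^2
J·kg does NOT reduce to m^2 / s^2; a valid unit for specific energy would be e.g. J/kg.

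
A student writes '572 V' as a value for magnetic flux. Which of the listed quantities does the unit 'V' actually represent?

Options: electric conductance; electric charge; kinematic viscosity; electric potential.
electric potential

magnetic flux should have units dimensionally equivalent to kg * m^2 / (A * s^2) (e.g. Wb).
The given unit 'V' reduces to kg * m^2 / (A * s^3). Of the listed options, that is the dimensionality of electric potential.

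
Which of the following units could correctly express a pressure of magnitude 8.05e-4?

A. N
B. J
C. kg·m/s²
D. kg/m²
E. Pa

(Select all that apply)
E

pressure has SI base units: kg / (m * s^2)

Checking each option against kg / (m * s^2):
  A. N: ✗ does not match
  B. J: ✗ does not match
  C. kg·m/s²: ✗ does not match
  D. kg/m²: ✗ does not match
  E. Pa: ✓ matches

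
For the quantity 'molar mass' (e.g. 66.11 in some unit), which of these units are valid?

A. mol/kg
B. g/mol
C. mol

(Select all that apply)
B

molar mass has SI base units: kg / mol

Checking each option against kg / mol:
  A. mol/kg: ✗ does not match
  B. g/mol: ✓ matches
  C. mol: ✗ does not match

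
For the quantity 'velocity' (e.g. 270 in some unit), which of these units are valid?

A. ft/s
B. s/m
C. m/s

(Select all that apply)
A, C

velocity has SI base units: m / s

Checking each option against m / s:
  A. ft/s: ✓ matches
  B. s/m: ✗ does not match
  C. m/s: ✓ matches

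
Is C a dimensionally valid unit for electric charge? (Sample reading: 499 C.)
Yes

electric charge has SI base units: A * s
C reduces to the same SI base units, so it is a valid unit for electric charge.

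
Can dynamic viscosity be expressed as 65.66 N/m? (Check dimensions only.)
No

dynamic viscosity has SI base units: kg / (m * s)
N/m does NOT reduce to kg / (m * s); a valid unit for dynamic viscosity would be e.g. Pa·s.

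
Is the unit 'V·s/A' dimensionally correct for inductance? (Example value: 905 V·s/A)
Yes

inductance has SI base units: kg * m^2 / (A^2 * s^2)
V·s/A reduces to the same SI base units, so it is a valid unit for inductance.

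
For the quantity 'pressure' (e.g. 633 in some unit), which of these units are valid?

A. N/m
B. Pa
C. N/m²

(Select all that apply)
B, C

pressure has SI base units: kg / (m * s^2)

Checking each option against kg / (m * s^2):
  A. N/m: ✗ does not match
  B. Pa: ✓ matches
  C. N/m²: ✓ matches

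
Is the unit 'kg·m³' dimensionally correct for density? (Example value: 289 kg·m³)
No

density has SI base units: kg / m^3
kg·m³ does NOT reduce to kg / m^3; a valid unit for density would be e.g. kg/m³.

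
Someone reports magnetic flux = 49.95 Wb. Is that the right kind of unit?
Yes

magnetic flux has SI base units: kg * m^2 / (A * s^2)
Wb reduces to the same SI base units, so it is a valid unit for magnetic flux.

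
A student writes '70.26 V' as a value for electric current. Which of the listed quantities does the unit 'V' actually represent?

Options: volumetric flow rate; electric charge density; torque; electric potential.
electric potential

electric current should have units dimensionally equivalent to A (e.g. A).
The given unit 'V' reduces to kg * m^2 / (A * s^3). Of the listed options, that is the dimensionality of electric potential.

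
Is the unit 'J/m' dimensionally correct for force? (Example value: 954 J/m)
Yes

force has SI base units: kg * m / s^2
J/m reduces to the same SI base units, so it is a valid unit for force.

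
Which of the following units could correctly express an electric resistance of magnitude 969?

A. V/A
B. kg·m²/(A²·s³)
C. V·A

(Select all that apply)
A, B

electric resistance has SI base units: kg * m^2 / (A^2 * s^3)

Checking each option against kg * m^2 / (A^2 * s^3):
  A. V/A: ✓ matches
  B. kg·m²/(A²·s³): ✓ matches
  C. V·A: ✗ does not match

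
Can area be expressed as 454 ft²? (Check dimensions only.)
Yes

area has SI base units: m^2
ft² reduces to the same SI base units, so it is a valid unit for area.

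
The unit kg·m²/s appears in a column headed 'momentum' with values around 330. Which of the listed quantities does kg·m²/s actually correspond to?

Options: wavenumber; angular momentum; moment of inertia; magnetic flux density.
angular momentum

momentum should have units dimensionally equivalent to kg * m / s (e.g. kg·m/s).
The given unit 'kg·m²/s' reduces to kg * m^2 / s. Of the listed options, that is the dimensionality of angular momentum.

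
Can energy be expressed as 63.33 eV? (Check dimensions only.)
Yes

energy has SI base units: kg * m^2 / s^2
eV reduces to the same SI base units, so it is a valid unit for energy.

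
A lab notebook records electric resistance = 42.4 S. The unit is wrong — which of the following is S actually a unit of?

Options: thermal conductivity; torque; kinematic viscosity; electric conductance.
electric conductance

electric resistance should have units dimensionally equivalent to kg * m^2 / (A^2 * s^3) (e.g. Ω).
The given unit 'S' reduces to A^2 * s^3 / (kg * m^2). Of the listed options, that is the dimensionality of electric conductance.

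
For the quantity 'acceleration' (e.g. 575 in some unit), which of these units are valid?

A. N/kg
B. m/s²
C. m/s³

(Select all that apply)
A, B

acceleration has SI base units: m / s^2

Checking each option against m / s^2:
  A. N/kg: ✓ matches
  B. m/s²: ✓ matches
  C. m/s³: ✗ does not match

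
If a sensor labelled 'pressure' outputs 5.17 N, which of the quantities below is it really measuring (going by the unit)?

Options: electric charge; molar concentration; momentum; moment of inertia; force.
force

pressure should have units dimensionally equivalent to kg / (m * s^2) (e.g. Pa).
The given unit 'N' reduces to kg * m / s^2. Of the listed options, that is the dimensionality of force.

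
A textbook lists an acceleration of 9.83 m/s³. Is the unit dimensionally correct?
No

acceleration has SI base units: m / s^2
m/s³ does NOT reduce to m / s^2; a valid unit for acceleration would be e.g. m/s².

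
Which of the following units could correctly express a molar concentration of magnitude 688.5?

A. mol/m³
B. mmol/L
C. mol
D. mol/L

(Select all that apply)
A, B, D

molar concentration has SI base units: mol / m^3

Checking each option against mol / m^3:
  A. mol/m³: ✓ matches
  B. mmol/L: ✓ matches
  C. mol: ✗ does not match
  D. mol/L: ✓ matches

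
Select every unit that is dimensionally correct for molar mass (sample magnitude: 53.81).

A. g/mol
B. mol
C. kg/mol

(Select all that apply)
A, C

molar mass has SI base units: kg / mol

Checking each option against kg / mol:
  A. g/mol: ✓ matches
  B. mol: ✗ does not match
  C. kg/mol: ✓ matches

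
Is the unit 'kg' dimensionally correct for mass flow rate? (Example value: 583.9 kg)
No

mass flow rate has SI base units: kg / s
kg does NOT reduce to kg / s; a valid unit for mass flow rate would be e.g. kg/s.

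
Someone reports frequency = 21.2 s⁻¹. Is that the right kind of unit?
Yes

frequency has SI base units: 1 / s
s⁻¹ reduces to the same SI base units, so it is a valid unit for frequency.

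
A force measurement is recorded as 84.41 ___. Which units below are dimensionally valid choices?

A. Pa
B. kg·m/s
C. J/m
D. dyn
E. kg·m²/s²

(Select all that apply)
C, D

force has SI base units: kg * m / s^2

Checking each option against kg * m / s^2:
  A. Pa: ✗ does not match
  B. kg·m/s: ✗ does not match
  C. J/m: ✓ matches
  D. dyn: ✓ matches
  E. kg·m²/s²: ✗ does not match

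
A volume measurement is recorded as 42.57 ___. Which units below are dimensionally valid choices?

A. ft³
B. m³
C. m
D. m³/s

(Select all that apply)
A, B

volume has SI base units: m^3

Checking each option against m^3:
  A. ft³: ✓ matches
  B. m³: ✓ matches
  C. m: ✗ does not match
  D. m³/s: ✗ does not match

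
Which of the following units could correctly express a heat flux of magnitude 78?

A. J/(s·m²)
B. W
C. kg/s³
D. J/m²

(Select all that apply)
A, C

heat flux has SI base units: kg / s^3

Checking each option against kg / s^3:
  A. J/(s·m²): ✓ matches
  B. W: ✗ does not match
  C. kg/s³: ✓ matches
  D. J/m²: ✗ does not match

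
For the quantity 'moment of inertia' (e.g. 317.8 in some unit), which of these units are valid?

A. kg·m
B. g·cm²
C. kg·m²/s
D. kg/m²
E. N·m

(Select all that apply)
B

moment of inertia has SI base units: kg * m^2

Checking each option against kg * m^2:
  A. kg·m: ✗ does not match
  B. g·cm²: ✓ matches
  C. kg·m²/s: ✗ does not match
  D. kg/m²: ✗ does not match
  E. N·m: ✗ does not match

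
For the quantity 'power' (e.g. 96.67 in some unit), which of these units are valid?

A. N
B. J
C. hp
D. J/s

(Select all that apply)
C, D

power has SI base units: kg * m^2 / s^3

Checking each option against kg * m^2 / s^3:
  A. N: ✗ does not match
  B. J: ✗ does not match
  C. hp: ✓ matches
  D. J/s: ✓ matches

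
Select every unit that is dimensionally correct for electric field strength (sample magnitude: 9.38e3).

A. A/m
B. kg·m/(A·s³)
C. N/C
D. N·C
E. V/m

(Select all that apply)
B, C, E

electric field strength has SI base units: kg * m / (A * s^3)

Checking each option against kg * m / (A * s^3):
  A. A/m: ✗ does not match
  B. kg·m/(A·s³): ✓ matches
  C. N/C: ✓ matches
  D. N·C: ✗ does not match
  E. V/m: ✓ matches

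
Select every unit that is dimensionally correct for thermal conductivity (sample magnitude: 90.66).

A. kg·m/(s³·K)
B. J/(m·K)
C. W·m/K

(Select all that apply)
A

thermal conductivity has SI base units: kg * m / (s^3 * K)

Checking each option against kg * m / (s^3 * K):
  A. kg·m/(s³·K): ✓ matches
  B. J/(m·K): ✗ does not match
  C. W·m/K: ✗ does not match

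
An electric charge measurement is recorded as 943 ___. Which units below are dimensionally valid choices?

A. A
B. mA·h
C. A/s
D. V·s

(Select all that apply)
B

electric charge has SI base units: A * s

Checking each option against A * s:
  A. A: ✗ does not match
  B. mA·h: ✓ matches
  C. A/s: ✗ does not match
  D. V·s: ✗ does not match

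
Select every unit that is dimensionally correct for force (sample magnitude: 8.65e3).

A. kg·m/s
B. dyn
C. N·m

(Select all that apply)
B

force has SI base units: kg * m / s^2

Checking each option against kg * m / s^2:
  A. kg·m/s: ✗ does not match
  B. dyn: ✓ matches
  C. N·m: ✗ does not match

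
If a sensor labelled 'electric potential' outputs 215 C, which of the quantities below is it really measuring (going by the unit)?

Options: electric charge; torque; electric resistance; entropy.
electric charge

electric potential should have units dimensionally equivalent to kg * m^2 / (A * s^3) (e.g. V).
The given unit 'C' reduces to A * s. Of the listed options, that is the dimensionality of electric charge.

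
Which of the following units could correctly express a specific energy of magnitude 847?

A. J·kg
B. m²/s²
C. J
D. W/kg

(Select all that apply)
B

specific energy has SI base units: m^2 / s^2

Checking each option against m^2 / s^2:
  A. J·kg: ✗ does not match
  B. m²/s²: ✓ matches
  C. J: ✗ does not match
  D. W/kg: ✗ does not match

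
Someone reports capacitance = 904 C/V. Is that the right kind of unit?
Yes

capacitance has SI base units: A^2 * s^4 / (kg * m^2)
C/V reduces to the same SI base units, so it is a valid unit for capacitance.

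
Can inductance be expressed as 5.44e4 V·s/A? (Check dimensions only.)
Yes

inductance has SI base units: kg * m^2 / (A^2 * s^2)
V·s/A reduces to the same SI base units, so it is a valid unit for inductance.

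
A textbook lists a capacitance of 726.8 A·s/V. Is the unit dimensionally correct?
Yes

capacitance has SI base units: A^2 * s^4 / (kg * m^2)
A·s/V reduces to the same SI base units, so it is a valid unit for capacitance.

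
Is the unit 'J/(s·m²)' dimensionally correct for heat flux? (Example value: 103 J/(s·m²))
Yes

heat flux has SI base units: kg / s^3
J/(s·m²) reduces to the same SI base units, so it is a valid unit for heat flux.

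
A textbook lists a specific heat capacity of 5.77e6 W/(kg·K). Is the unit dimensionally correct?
No

specific heat capacity has SI base units: m^2 / (s^2 * K)
W/(kg·K) does NOT reduce to m^2 / (s^2 * K); a valid unit for specific heat capacity would be e.g. J/(kg·K).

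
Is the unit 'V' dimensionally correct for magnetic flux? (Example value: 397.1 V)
No

magnetic flux has SI base units: kg * m^2 / (A * s^2)
V does NOT reduce to kg * m^2 / (A * s^2); a valid unit for magnetic flux would be e.g. Wb.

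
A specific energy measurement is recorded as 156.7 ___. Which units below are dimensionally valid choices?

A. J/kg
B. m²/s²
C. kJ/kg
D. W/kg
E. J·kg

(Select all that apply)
A, B, C

specific energy has SI base units: m^2 / s^2

Checking each option against m^2 / s^2:
  A. J/kg: ✓ matches
  B. m²/s²: ✓ matches
  C. kJ/kg: ✓ matches
  D. W/kg: ✗ does not match
  E. J·kg: ✗ does not match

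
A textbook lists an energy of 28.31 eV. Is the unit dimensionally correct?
Yes

energy has SI base units: kg * m^2 / s^2
eV reduces to the same SI base units, so it is a valid unit for energy.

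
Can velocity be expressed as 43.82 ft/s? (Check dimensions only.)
Yes

velocity has SI base units: m / s
ft/s reduces to the same SI base units, so it is a valid unit for velocity.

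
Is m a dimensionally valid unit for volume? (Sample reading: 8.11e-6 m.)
No

volume has SI base units: m^3
m does NOT reduce to m^3; a valid unit for volume would be e.g. m³.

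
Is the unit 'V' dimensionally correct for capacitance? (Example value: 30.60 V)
No

capacitance has SI base units: A^2 * s^4 / (kg * m^2)
V does NOT reduce to A^2 * s^4 / (kg * m^2); a valid unit for capacitance would be e.g. F.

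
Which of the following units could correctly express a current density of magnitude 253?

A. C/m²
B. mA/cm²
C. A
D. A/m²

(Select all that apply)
B, D

current density has SI base units: A / m^2

Checking each option against A / m^2:
  A. C/m²: ✗ does not match
  B. mA/cm²: ✓ matches
  C. A: ✗ does not match
  D. A/m²: ✓ matches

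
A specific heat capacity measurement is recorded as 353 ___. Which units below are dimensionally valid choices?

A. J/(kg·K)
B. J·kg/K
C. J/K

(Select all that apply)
A

specific heat capacity has SI base units: m^2 / (s^2 * K)

Checking each option against m^2 / (s^2 * K):
  A. J/(kg·K): ✓ matches
  B. J·kg/K: ✗ does not match
  C. J/K: ✗ does not match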